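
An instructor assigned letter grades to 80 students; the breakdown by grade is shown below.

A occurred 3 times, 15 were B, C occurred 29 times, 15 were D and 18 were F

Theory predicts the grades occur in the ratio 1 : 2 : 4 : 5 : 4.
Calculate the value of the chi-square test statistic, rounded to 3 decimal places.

11.550

Ratio total = 16. Expected counts: 80×1/16 = 5, 80×2/16 = 10, 80×4/16 = 20, 80×5/16 = 25, 80×4/16 = 20.
χ² = (3−5)²/5 + (15−10)²/10 + (29−20)²/20 + (15−25)²/25 + (18−20)²/20
   = 0.8000 + 2.5000 + 4.0500 + 4.0000 + 0.2000
Sum = 11.550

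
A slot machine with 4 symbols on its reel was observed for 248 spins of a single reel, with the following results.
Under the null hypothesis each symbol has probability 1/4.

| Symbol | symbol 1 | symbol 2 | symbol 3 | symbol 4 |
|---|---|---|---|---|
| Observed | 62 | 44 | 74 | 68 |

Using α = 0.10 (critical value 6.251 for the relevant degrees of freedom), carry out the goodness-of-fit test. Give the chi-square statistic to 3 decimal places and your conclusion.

8.129; reject

Under H₀ each category has probability 1/4, so each expected count is 248/4 = 62.
symbol 1: (62 − 62)²/62 = 0/62 = 0.0000
symbol 2: (44 − 62)²/62 = 324/62 = 5.2258
symbol 3: (74 − 62)²/62 = 144/62 = 2.3226
symbol 4: (68 − 62)²/62 = 36/62 = 0.5806
Sum = 8.129
df = 3. Since 8.129 > 6.251, we reject H₀.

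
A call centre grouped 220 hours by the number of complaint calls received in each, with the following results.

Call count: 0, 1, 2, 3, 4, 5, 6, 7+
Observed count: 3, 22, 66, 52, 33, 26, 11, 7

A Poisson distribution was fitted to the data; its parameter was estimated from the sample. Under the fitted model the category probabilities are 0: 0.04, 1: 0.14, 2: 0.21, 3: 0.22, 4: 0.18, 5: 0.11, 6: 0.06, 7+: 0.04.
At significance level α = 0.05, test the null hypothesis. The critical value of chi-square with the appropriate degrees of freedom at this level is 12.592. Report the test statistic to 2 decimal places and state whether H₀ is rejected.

Expected counts E_i = n·p_i: 220×0.04 = 8.8, 220×0.14 = 30.8, 220×0.21 = 46.2, 220×0.22 = 48.4, 220×0.18 = 39.6, 220×0.11 = 24.2, 220×0.06 = 13.2, 220×0.04 = 8.8.
χ² = (3−8.8)²/8.8 + (22−30.8)²/30.8 + (66−46.2)²/46.2 + (52−48.4)²/48.4 + (33−39.6)²/39.6 + (26−24.2)²/24.2 + (11−13.2)²/13.2 + (7−8.8)²/8.8
   = 3.823 + 2.514 + 8.486 + 0.268 + 1.100 + 0.134 + 0.367 + 0.368
Sum = 17.06
df = 6. Since 17.06 > 12.592, we reject H₀.

17.06; reject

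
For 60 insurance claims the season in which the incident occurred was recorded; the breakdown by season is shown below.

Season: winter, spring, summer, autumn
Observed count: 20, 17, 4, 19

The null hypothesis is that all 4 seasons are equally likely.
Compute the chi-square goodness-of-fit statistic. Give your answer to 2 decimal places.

11.07

Under H₀ each category has probability 1/4, so each expected count is 60/4 = 15.
χ² = (20−15)²/15 + (17−15)²/15 + (4−15)²/15 + (19−15)²/15
   = 1.667 + 0.267 + 8.067 + 1.067
Sum = 11.07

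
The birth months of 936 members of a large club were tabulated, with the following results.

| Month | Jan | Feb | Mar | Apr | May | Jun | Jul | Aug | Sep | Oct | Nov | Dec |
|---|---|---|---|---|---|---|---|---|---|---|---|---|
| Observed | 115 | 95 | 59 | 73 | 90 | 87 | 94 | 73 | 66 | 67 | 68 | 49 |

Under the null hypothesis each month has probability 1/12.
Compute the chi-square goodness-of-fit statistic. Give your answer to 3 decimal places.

48.154

Expected count for each of the 12 categories: 936/12 = 78.
χ² = (115−78)²/78 + (95−78)²/78 + (59−78)²/78 + (73−78)²/78 + (90−78)²/78 + (87−78)²/78 + (94−78)²/78 + (73−78)²/78 + (66−78)²/78 + (67−78)²/78 + (68−78)²/78 + (49−78)²/78
   = 17.5513 + 3.7051 + 4.6282 + 0.3205 + 1.8462 + 1.0385 + 3.2821 + 0.3205 + 1.8462 + 1.5513 + 1.2821 + 10.7821
Sum = 48.154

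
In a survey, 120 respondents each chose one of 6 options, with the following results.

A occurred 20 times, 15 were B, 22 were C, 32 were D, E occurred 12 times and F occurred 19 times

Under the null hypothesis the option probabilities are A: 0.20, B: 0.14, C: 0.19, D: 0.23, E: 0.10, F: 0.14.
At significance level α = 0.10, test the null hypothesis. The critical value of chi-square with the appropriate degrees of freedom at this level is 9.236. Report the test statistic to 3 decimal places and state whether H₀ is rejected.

Expected counts E_i = n·p_i: 120×0.20 = 24, 120×0.14 = 16.8, 120×0.19 = 22.8, 120×0.23 = 27.6, 120×0.10 = 12, 120×0.14 = 16.8.
A: (20 − 24)²/24 = 16/24 = 0.6667
B: (15 − 16.8)²/16.8 = 3.24/16.8 = 0.1929
C: (22 − 22.8)²/22.8 = 0.64/22.8 = 0.0281
D: (32 − 27.6)²/27.6 = 19.36/27.6 = 0.7014
E: (12 − 12)²/12 = 0/12 = 0.0000
F: (19 − 16.8)²/16.8 = 4.84/16.8 = 0.2881
Sum = 1.877
df = 5. Since 1.877 < 9.236, we do not reject H₀.

1.877; do not reject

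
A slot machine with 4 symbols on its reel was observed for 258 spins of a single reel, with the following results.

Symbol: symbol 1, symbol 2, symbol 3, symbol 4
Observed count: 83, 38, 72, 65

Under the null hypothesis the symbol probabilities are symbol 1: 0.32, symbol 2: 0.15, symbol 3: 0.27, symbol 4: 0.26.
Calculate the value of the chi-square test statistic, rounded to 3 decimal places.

0.158

Expected counts E_i = n·p_i: 258×0.32 = 82.56, 258×0.15 = 38.7, 258×0.27 = 69.66, 258×0.26 = 67.08.
cat           O        E   (O−E)²/E
symbol 1     83    82.56     0.0023
symbol 2     38     38.7     0.0127
symbol 3     72    69.66     0.0786
symbol 4     65    67.08     0.0645
Sum = 0.158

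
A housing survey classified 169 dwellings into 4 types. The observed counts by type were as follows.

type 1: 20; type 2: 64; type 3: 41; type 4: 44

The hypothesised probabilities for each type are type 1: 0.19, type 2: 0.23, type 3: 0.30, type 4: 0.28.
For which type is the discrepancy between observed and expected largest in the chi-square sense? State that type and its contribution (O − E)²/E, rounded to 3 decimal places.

Expected counts E_i = n·p_i: 169×0.19 = 32.11, 169×0.23 = 38.87, 169×0.30 = 50.7, 169×0.28 = 47.32.
cat         O        E   (O−E)²/E
type 1     20    32.11     4.5672
type 2     64    38.87    16.2469
type 3     41     50.7     1.8558
type 4     44    47.32     0.2329
The largest term is for type 2: 16.247.

type 2, 16.247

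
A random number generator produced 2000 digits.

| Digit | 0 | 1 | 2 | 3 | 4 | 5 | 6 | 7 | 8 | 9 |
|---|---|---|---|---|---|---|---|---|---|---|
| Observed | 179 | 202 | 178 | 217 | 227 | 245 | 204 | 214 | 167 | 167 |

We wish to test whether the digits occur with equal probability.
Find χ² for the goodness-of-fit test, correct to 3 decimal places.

31.810

Under H₀ each category has probability 1/10, so each expected count is 2000/10 = 200.
cat         O        E   (O−E)²/E
0         179      200     2.2050
1         202      200     0.0200
2         178      200     2.4200
3         217      200     1.4450
4         227      200     3.6450
5         245      200    10.1250
6         204      200     0.0800
7         214      200     0.9800
8         167      200     5.4450
9         167      200     5.4450
Sum = 31.810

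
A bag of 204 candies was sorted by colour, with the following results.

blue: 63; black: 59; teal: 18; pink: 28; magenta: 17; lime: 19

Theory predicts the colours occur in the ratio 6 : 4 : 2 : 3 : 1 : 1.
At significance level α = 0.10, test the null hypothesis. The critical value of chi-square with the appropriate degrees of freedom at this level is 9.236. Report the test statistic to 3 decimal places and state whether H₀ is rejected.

13.090; reject

Ratio total = 17. Expected counts: 204×6/17 = 72, 204×4/17 = 48, 204×2/17 = 24, 204×3/17 = 36, 204×1/17 = 12, 204×1/17 = 12.
χ² = (63−72)²/72 + (59−48)²/48 + (18−24)²/24 + (28−36)²/36 + (17−12)²/12 + (19−12)²/12
   = 1.1250 + 2.5208 + 1.5000 + 1.7778 + 2.0833 + 4.0833
Sum = 13.090
df = 5. Since 13.090 > 9.236, we reject H₀.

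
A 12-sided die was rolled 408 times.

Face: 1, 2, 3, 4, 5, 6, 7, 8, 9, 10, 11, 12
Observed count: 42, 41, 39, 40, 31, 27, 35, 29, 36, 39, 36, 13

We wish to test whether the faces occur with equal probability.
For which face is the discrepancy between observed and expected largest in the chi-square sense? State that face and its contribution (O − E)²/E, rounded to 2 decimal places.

12, 12.97

Expected count for each of the 12 categories: 408/12 = 34.
1: (42 − 34)²/34 = 64/34 = 1.882
2: (41 − 34)²/34 = 49/34 = 1.441
3: (39 − 34)²/34 = 25/34 = 0.735
4: (40 − 34)²/34 = 36/34 = 1.059
5: (31 − 34)²/34 = 9/34 = 0.265
6: (27 − 34)²/34 = 49/34 = 1.441
7: (35 − 34)²/34 = 1/34 = 0.029
8: (29 − 34)²/34 = 25/34 = 0.735
9: (36 − 34)²/34 = 4/34 = 0.118
10: (39 − 34)²/34 = 25/34 = 0.735
11: (36 − 34)²/34 = 4/34 = 0.118
12: (13 − 34)²/34 = 441/34 = 12.971
The largest term is for 12: 12.97.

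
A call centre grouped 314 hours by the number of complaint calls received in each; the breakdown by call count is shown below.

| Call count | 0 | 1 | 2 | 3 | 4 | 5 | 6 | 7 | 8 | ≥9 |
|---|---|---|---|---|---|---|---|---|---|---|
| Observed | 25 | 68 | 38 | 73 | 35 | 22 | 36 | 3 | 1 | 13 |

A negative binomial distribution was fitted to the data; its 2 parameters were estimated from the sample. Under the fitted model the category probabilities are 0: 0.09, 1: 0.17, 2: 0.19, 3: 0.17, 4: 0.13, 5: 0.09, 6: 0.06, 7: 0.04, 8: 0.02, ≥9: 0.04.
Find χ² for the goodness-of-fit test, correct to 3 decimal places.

Expected counts E_i = n·p_i: 314×0.09 = 28.26, 314×0.17 = 53.38, 314×0.19 = 59.66, 314×0.17 = 53.38, 314×0.13 = 40.82, 314×0.09 = 28.26, 314×0.06 = 18.84, 314×0.04 = 12.56, 314×0.02 = 6.28, 314×0.04 = 12.56.
0: (25 − 28.26)²/28.26 = 10.6276/28.26 = 0.3761
1: (68 − 53.38)²/53.38 = 213.7444/53.38 = 4.0042
2: (38 − 59.66)²/59.66 = 469.1556/59.66 = 7.8638
3: (73 − 53.38)²/53.38 = 384.9444/53.38 = 7.2114
4: (35 − 40.82)²/40.82 = 33.8724/40.82 = 0.8298
5: (22 − 28.26)²/28.26 = 39.1876/28.26 = 1.3867
6: (36 − 18.84)²/18.84 = 294.4656/18.84 = 15.6298
7: (3 − 12.56)²/12.56 = 91.3936/12.56 = 7.2766
8: (1 − 6.28)²/6.28 = 27.8784/6.28 = 4.4392
≥9: (13 − 12.56)²/12.56 = 0.1936/12.56 = 0.0154
Sum = 49.033

49.033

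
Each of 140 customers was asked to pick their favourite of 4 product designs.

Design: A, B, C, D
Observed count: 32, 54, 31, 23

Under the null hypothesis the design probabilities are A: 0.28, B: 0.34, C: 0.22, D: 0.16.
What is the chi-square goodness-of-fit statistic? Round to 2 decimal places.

Expected counts E_i = n·p_i: 140×0.28 = 39.2, 140×0.34 = 47.6, 140×0.22 = 30.8, 140×0.16 = 22.4.
χ² = (32−39.2)²/39.2 + (54−47.6)²/47.6 + (31−30.8)²/30.8 + (23−22.4)²/22.4
   = 1.322 + 0.861 + 0.001 + 0.016
Sum = 2.20

2.20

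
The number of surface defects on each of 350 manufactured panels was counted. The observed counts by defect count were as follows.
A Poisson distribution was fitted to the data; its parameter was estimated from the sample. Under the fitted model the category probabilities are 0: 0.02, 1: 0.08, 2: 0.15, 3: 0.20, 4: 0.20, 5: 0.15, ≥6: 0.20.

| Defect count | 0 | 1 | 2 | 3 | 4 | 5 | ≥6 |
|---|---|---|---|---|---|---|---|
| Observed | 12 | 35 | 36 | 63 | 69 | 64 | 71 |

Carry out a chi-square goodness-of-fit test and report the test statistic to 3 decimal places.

13.755

Expected counts E_i = n·p_i: 350×0.02 = 7, 350×0.08 = 28, 350×0.15 = 52.5, 350×0.20 = 70, 350×0.20 = 70, 350×0.15 = 52.5, 350×0.20 = 70.
χ² = (12−7)²/7 + (35−28)²/28 + (36−52.5)²/52.5 + (63−70)²/70 + (69−70)²/70 + (64−52.5)²/52.5 + (71−70)²/70
   = 3.5714 + 1.7500 + 5.1857 + 0.7000 + 0.0143 + 2.5190 + 0.0143
Sum = 13.755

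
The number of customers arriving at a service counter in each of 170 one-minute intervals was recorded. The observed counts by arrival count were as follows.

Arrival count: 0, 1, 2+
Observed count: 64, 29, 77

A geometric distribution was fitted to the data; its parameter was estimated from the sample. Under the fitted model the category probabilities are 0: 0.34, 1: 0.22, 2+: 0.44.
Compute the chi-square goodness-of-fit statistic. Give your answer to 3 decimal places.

Expected counts E_i = n·p_i: 170×0.34 = 57.8, 170×0.22 = 37.4, 170×0.44 = 74.8.
χ² = (64−57.8)²/57.8 + (29−37.4)²/37.4 + (77−74.8)²/74.8
   = 0.6651 + 1.8866 + 0.0647
Sum = 2.616

2.616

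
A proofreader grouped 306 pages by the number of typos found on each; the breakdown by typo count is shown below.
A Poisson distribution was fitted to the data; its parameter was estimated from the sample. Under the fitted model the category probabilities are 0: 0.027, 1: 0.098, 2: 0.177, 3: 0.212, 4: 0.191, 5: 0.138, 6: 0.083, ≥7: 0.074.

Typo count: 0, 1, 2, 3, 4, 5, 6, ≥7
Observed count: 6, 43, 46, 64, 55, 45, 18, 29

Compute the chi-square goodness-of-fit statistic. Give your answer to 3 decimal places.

Expected counts E_i = n·p_i: 306×0.027 = 8.262, 306×0.098 = 29.988, 306×0.177 = 54.162, 306×0.212 = 64.872, 306×0.191 = 58.446, 306×0.138 = 42.228, 306×0.083 = 25.398, 306×0.074 = 22.644.
0: (6 − 8.262)²/8.262 = 5.116644/8.262 = 0.6193
1: (43 − 29.988)²/29.988 = 169.312144/29.988 = 5.6460
2: (46 − 54.162)²/54.162 = 66.618244/54.162 = 1.2300
3: (64 − 64.872)²/64.872 = 0.760384/64.872 = 0.0117
4: (55 − 58.446)²/58.446 = 11.874916/58.446 = 0.2032
5: (45 − 42.228)²/42.228 = 7.683984/42.228 = 0.1820
6: (18 − 25.398)²/25.398 = 54.730404/25.398 = 2.1549
≥7: (29 − 22.644)²/22.644 = 40.398736/22.644 = 1.7841
Sum = 11.831

11.831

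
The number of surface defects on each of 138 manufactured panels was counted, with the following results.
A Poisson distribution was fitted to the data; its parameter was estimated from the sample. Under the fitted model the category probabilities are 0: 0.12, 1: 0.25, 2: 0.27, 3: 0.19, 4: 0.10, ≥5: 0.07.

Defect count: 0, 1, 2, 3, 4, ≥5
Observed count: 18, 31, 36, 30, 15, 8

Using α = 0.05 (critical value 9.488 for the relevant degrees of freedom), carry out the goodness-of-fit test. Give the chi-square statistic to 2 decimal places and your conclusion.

Expected counts E_i = n·p_i: 138×0.12 = 16.56, 138×0.25 = 34.5, 138×0.27 = 37.26, 138×0.19 = 26.22, 138×0.10 = 13.8, 138×0.07 = 9.66.
0: (18 − 16.56)²/16.56 = 2.0736/16.56 = 0.125
1: (31 − 34.5)²/34.5 = 12.25/34.5 = 0.355
2: (36 − 37.26)²/37.26 = 1.5876/37.26 = 0.043
3: (30 − 26.22)²/26.22 = 14.2884/26.22 = 0.545
4: (15 − 13.8)²/13.8 = 1.44/13.8 = 0.104
≥5: (8 − 9.66)²/9.66 = 2.7556/9.66 = 0.285
Sum = 1.46
df = 4. Since 1.46 < 9.488, we do not reject H₀.

1.46; do not reject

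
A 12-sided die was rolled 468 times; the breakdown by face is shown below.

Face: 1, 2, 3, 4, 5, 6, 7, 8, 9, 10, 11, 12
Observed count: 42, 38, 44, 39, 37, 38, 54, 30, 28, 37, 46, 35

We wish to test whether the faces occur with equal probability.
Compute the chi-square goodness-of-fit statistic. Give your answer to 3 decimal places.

13.744

Under H₀ each category has probability 1/12, so each expected count is 468/12 = 39.
χ² = (42−39)²/39 + (38−39)²/39 + (44−39)²/39 + (39−39)²/39 + (37−39)²/39 + (38−39)²/39 + (54−39)²/39 + (30−39)²/39 + (28−39)²/39 + (37−39)²/39 + (46−39)²/39 + (35−39)²/39
   = 0.2308 + 0.0256 + 0.6410 + 0.0000 + 0.1026 + 0.0256 + 5.7692 + 2.0769 + 3.1026 + 0.1026 + 1.2564 + 0.4103
Sum = 13.744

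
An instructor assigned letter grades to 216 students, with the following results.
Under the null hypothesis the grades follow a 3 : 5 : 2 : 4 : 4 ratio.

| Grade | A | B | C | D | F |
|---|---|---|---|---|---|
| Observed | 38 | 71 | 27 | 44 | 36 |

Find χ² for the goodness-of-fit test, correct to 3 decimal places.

5.836

Ratio total = 18. Expected counts: 216×3/18 = 36, 216×5/18 = 60, 216×2/18 = 24, 216×4/18 = 48, 216×4/18 = 48.
A: (38 − 36)²/36 = 4/36 = 0.1111
B: (71 − 60)²/60 = 121/60 = 2.0167
C: (27 − 24)²/24 = 9/24 = 0.3750
D: (44 − 48)²/48 = 16/48 = 0.3333
F: (36 − 48)²/48 = 144/48 = 3.0000
Sum = 5.836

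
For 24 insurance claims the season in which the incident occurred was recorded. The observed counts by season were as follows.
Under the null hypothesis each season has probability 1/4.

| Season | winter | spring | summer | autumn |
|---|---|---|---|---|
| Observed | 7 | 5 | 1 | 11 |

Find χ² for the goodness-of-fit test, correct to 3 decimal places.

8.667

Expected count for each of the 4 categories: 24/4 = 6.
cat         O        E   (O−E)²/E
winter      7        6     0.1667
spring      5        6     0.1667
summer      1        6     4.1667
autumn     11        6     4.1667
Sum = 8.667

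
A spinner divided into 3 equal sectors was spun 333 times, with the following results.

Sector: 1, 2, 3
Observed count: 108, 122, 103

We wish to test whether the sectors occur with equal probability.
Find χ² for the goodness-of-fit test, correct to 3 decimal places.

1.748

Expected count for each of the 3 categories: 333/3 = 111.
χ² = (108−111)²/111 + (122−111)²/111 + (103−111)²/111
   = 0.0811 + 1.0901 + 0.5766
Sum = 1.748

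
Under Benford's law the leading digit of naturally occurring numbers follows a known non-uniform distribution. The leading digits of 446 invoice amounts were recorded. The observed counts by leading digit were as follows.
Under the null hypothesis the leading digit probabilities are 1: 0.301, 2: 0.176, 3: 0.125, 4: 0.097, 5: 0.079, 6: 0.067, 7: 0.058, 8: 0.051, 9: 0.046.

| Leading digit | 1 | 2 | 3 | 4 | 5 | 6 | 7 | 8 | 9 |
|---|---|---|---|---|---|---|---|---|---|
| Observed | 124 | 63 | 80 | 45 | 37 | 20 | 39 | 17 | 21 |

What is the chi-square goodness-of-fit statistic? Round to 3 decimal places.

25.945

Expected counts E_i = n·p_i: 446×0.301 = 134.246, 446×0.176 = 78.496, 446×0.125 = 55.75, 446×0.097 = 43.262, 446×0.079 = 35.234, 446×0.067 = 29.882, 446×0.058 = 25.868, 446×0.051 = 22.746, 446×0.046 = 20.516.
χ² = (124−134.246)²/134.246 + (63−78.496)²/78.496 + (80−55.75)²/55.75 + (45−43.262)²/43.262 + (37−35.234)²/35.234 + (20−29.882)²/29.882 + (39−25.868)²/25.868 + (17−22.746)²/22.746 + (21−20.516)²/20.516
   = 0.7820 + 3.0591 + 10.5482 + 0.0698 + 0.0885 + 3.2680 + 6.6665 + 1.4515 + 0.0114
Sum = 25.945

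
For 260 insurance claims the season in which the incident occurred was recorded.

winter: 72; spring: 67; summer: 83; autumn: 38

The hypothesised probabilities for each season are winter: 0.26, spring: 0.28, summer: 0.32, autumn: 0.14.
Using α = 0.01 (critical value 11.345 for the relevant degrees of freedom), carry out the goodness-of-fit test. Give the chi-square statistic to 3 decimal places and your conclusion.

0.819; do not reject

Expected counts E_i = n·p_i: 260×0.26 = 67.6, 260×0.28 = 72.8, 260×0.32 = 83.2, 260×0.14 = 36.4.
χ² = (72−67.6)²/67.6 + (67−72.8)²/72.8 + (83−83.2)²/83.2 + (38−36.4)²/36.4
   = 0.2864 + 0.4621 + 0.0005 + 0.0703
Sum = 0.819
df = 3. Since 0.819 < 11.345, we do not reject H₀.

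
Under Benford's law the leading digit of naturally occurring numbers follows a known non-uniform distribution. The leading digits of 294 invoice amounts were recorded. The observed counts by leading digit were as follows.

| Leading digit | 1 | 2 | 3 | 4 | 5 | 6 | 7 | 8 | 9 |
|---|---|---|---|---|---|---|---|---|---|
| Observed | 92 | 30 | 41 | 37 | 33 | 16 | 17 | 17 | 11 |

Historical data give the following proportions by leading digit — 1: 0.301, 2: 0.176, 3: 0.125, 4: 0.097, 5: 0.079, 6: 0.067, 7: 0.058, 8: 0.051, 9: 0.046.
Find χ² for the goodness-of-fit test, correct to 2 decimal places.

Expected counts E_i = n·p_i: 294×0.301 = 88.494, 294×0.176 = 51.744, 294×0.125 = 36.75, 294×0.097 = 28.518, 294×0.079 = 23.226, 294×0.067 = 19.698, 294×0.058 = 17.052, 294×0.051 = 14.994, 294×0.046 = 13.524.
χ² = (92−88.494)²/88.494 + (30−51.744)²/51.744 + (41−36.75)²/36.75 + (37−28.518)²/28.518 + (33−23.226)²/23.226 + (16−19.698)²/19.698 + (17−17.052)²/17.052 + (17−14.994)²/14.994 + (11−13.524)²/13.524
   = 0.139 + 9.137 + 0.491 + 2.523 + 4.113 + 0.694 + 0.000 + 0.268 + 0.471
Sum = 17.84

17.84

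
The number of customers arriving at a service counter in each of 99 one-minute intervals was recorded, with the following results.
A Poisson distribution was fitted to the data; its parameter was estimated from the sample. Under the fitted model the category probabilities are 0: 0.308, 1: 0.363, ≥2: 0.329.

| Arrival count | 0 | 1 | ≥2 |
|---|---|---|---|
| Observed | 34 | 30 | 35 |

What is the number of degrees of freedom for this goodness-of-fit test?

1

There are k = 3 categories and 1 parameter estimated from the data, so df = 3 − 1 − 1 = 1.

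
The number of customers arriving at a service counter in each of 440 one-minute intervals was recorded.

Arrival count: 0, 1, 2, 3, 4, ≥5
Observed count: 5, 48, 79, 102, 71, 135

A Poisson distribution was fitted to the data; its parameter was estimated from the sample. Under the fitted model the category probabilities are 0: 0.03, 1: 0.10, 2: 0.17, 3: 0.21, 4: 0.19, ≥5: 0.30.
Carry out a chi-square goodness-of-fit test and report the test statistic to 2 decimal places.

8.66

Expected counts E_i = n·p_i: 440×0.03 = 13.2, 440×0.10 = 44, 440×0.17 = 74.8, 440×0.21 = 92.4, 440×0.19 = 83.6, 440×0.30 = 132.
0: (5 − 13.2)²/13.2 = 67.24/13.2 = 5.094
1: (48 − 44)²/44 = 16/44 = 0.364
2: (79 − 74.8)²/74.8 = 17.64/74.8 = 0.236
3: (102 − 92.4)²/92.4 = 92.16/92.4 = 0.997
4: (71 − 83.6)²/83.6 = 158.76/83.6 = 1.899
≥5: (135 − 132)²/132 = 9/132 = 0.068
Sum = 8.66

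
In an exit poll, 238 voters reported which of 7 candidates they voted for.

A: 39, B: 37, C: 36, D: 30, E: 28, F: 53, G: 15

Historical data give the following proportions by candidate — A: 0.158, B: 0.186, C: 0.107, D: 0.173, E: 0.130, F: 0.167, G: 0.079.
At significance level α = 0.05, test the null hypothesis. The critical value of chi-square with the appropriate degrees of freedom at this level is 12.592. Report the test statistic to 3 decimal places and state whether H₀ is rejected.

14.103; reject

Expected counts E_i = n·p_i: 238×0.158 = 37.604, 238×0.186 = 44.268, 238×0.107 = 25.466, 238×0.173 = 41.174, 238×0.130 = 30.94, 238×0.167 = 39.746, 238×0.079 = 18.802.
χ² = (39−37.604)²/37.604 + (37−44.268)²/44.268 + (36−25.466)²/25.466 + (30−41.174)²/41.174 + (28−30.94)²/30.94 + (53−39.746)²/39.746 + (15−18.802)²/18.802
   = 0.0518 + 1.1933 + 4.3574 + 3.0325 + 0.2794 + 4.4198 + 0.7688
Sum = 14.103
df = 6. Since 14.103 > 12.592, we reject H₀.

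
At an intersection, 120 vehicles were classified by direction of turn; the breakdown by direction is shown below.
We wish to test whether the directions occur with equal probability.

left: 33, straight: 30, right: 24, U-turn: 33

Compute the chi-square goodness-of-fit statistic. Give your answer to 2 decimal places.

1.80

Under H₀ each category has probability 1/4, so each expected count is 120/4 = 30.
cat           O        E   (O−E)²/E
left         33       30      0.300
straight     30       30      0.000
right        24       30      1.200
U-turn       33       30      0.300
Sum = 1.80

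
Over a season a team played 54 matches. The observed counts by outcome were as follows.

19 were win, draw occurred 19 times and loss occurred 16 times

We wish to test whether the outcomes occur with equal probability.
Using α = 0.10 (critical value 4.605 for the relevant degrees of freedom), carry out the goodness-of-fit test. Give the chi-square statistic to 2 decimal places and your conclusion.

0.33; do not reject

Under H₀ each category has probability 1/3, so each expected count is 54/3 = 18.
χ² = (19−18)²/18 + (19−18)²/18 + (16−18)²/18
   = 0.056 + 0.056 + 0.222
Sum = 0.33
df = 2. Since 0.33 < 4.605, we do not reject H₀.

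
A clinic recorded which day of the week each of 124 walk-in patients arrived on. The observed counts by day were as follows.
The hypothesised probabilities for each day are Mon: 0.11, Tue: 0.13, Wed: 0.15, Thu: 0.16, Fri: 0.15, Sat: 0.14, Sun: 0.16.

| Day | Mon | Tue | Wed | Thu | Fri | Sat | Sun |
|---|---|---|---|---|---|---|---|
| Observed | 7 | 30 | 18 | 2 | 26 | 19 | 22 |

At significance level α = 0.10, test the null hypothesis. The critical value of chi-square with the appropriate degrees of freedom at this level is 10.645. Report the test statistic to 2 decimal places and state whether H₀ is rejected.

Expected counts E_i = n·p_i: 124×0.11 = 13.64, 124×0.13 = 16.12, 124×0.15 = 18.6, 124×0.16 = 19.84, 124×0.15 = 18.6, 124×0.14 = 17.36, 124×0.16 = 19.84.
cat         O        E   (O−E)²/E
Mon         7    13.64      3.232
Tue        30    16.12     11.951
Wed        18     18.6      0.019
Thu         2    19.84     16.042
Fri        26     18.6      2.944
Sat        19    17.36      0.155
Sun        22    19.84      0.235
Sum = 34.58
df = 6. Since 34.58 > 10.645, we reject H₀.

34.58; reject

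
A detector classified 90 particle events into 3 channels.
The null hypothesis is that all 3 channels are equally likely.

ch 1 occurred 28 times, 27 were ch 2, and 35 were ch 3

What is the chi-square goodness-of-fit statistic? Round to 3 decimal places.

1.267

Expected count for each of the 3 categories: 90/3 = 30.
ch 1: (28 − 30)²/30 = 4/30 = 0.1333
ch 2: (27 − 30)²/30 = 9/30 = 0.3000
ch 3: (35 − 30)²/30 = 25/30 = 0.8333
Sum = 1.267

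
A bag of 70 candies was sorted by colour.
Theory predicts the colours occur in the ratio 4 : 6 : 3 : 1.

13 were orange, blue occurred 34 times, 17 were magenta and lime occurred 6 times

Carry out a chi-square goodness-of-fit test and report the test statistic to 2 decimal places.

Ratio total = 14. Expected counts: 70×4/14 = 20, 70×6/14 = 30, 70×3/14 = 15, 70×1/14 = 5.
cat          O        E   (O−E)²/E
orange      13       20      2.450
blue        34       30      0.533
magenta     17       15      0.267
lime         6        5      0.200
Sum = 3.45

3.45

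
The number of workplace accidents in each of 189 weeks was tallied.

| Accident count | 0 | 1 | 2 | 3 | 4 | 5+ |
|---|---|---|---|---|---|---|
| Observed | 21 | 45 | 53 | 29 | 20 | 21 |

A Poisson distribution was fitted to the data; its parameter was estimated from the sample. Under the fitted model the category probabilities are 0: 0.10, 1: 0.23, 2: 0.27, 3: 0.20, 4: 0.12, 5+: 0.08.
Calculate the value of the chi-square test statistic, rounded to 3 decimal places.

5.015

Expected counts E_i = n·p_i: 189×0.10 = 18.9, 189×0.23 = 43.47, 189×0.27 = 51.03, 189×0.20 = 37.8, 189×0.12 = 22.68, 189×0.08 = 15.12.
cat         O        E   (O−E)²/E
0          21     18.9     0.2333
1          45    43.47     0.0539
2          53    51.03     0.0761
3          29     37.8     2.0487
4          20    22.68     0.3167
5+         21    15.12     2.2867
Sum = 5.015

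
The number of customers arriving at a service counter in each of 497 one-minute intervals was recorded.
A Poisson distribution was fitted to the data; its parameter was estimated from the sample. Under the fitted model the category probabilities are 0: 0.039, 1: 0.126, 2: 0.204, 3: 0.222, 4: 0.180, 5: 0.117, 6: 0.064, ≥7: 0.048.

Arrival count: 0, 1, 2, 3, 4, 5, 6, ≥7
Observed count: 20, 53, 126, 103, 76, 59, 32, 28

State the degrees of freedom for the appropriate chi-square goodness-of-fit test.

6

There are k = 8 categories and 1 parameter estimated from the data, so df = 8 − 1 − 1 = 6.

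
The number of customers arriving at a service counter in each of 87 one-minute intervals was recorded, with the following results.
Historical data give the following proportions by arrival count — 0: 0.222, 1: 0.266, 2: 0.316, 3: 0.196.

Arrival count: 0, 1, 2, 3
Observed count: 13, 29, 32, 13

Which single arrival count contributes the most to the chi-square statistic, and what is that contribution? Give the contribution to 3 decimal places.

Expected counts E_i = n·p_i: 87×0.222 = 19.314, 87×0.266 = 23.142, 87×0.316 = 27.492, 87×0.196 = 17.052.
χ² = (13−19.314)²/19.314 + (29−23.142)²/23.142 + (32−27.492)²/27.492 + (13−17.052)²/17.052
   = 2.0641 + 1.4829 + 0.7392 + 0.9629
The largest term is for 0: 2.064.

0, 2.064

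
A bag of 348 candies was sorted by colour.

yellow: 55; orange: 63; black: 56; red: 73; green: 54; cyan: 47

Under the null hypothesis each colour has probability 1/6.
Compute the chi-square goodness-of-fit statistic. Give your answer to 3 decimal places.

6.897

Under H₀ each category has probability 1/6, so each expected count is 348/6 = 58.
cat         O        E   (O−E)²/E
yellow     55       58     0.1552
orange     63       58     0.4310
black      56       58     0.0690
red        73       58     3.8793
green      54       58     0.2759
cyan       47       58     2.0862
Sum = 6.897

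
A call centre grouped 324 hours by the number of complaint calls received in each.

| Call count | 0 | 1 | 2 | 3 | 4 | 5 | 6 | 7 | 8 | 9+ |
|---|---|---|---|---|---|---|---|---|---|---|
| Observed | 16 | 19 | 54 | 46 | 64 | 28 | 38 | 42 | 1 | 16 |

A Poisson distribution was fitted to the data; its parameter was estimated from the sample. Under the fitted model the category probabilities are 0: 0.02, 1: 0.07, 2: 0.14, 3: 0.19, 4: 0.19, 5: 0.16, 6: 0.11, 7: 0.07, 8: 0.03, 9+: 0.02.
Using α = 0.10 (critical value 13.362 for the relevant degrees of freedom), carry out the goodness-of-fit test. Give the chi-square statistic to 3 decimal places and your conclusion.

69.645; reject

Expected counts E_i = n·p_i: 324×0.02 = 6.48, 324×0.07 = 22.68, 324×0.14 = 45.36, 324×0.19 = 61.56, 324×0.19 = 61.56, 324×0.16 = 51.84, 324×0.11 = 35.64, 324×0.07 = 22.68, 324×0.03 = 9.72, 324×0.02 = 6.48.
χ² = (16−6.48)²/6.48 + (19−22.68)²/22.68 + (54−45.36)²/45.36 + (46−61.56)²/61.56 + (64−61.56)²/61.56 + (28−51.84)²/51.84 + (38−35.64)²/35.64 + (42−22.68)²/22.68 + (1−9.72)²/9.72 + (16−6.48)²/6.48
   = 13.9862 + 0.5971 + 1.6457 + 3.9330 + 0.0967 + 10.9635 + 0.1563 + 16.4578 + 7.8229 + 13.9862
Sum = 69.645
df = 8. Since 69.645 > 13.362, we reject H₀.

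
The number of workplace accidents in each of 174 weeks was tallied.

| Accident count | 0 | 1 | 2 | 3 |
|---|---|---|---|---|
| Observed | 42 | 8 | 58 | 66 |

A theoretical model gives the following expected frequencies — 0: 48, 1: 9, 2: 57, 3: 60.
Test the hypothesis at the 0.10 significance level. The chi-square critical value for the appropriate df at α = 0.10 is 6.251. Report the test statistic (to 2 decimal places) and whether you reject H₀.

0: (42 − 48)²/48 = 36/48 = 0.750
1: (8 − 9)²/9 = 1/9 = 0.111
2: (58 − 57)²/57 = 1/57 = 0.018
3: (66 − 60)²/60 = 36/60 = 0.600
Sum = 1.48
df = 3. Since 1.48 < 6.251, we do not reject H₀.

1.48; do not reject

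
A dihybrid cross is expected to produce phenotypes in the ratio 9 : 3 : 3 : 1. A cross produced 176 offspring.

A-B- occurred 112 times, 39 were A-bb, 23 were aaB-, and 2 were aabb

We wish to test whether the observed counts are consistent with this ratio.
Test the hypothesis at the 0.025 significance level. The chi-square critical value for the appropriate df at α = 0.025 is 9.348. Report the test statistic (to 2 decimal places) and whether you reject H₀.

13.19; reject

Ratio total = 16. Expected counts: 176×9/16 = 99, 176×3/16 = 33, 176×3/16 = 33, 176×1/16 = 11.
cat         O        E   (O−E)²/E
A-B-      112       99      1.707
A-bb       39       33      1.091
aaB-       23       33      3.030
aabb        2       11      7.364
Sum = 13.19
df = 3. Since 13.19 > 9.348, we reject H₀.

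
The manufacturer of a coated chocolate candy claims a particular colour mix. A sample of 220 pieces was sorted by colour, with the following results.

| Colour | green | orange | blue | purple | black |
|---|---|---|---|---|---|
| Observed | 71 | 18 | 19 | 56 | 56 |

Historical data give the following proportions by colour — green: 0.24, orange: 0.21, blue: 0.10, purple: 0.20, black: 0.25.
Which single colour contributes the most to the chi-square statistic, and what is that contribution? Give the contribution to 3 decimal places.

Expected counts E_i = n·p_i: 220×0.24 = 52.8, 220×0.21 = 46.2, 220×0.10 = 22, 220×0.20 = 44, 220×0.25 = 55.
cat         O        E   (O−E)²/E
green      71     52.8     6.2735
orange     18     46.2    17.2130
blue       19       22     0.4091
purple     56       44     3.2727
black      56       55     0.0182
The largest term is for orange: 17.213.

orange, 17.213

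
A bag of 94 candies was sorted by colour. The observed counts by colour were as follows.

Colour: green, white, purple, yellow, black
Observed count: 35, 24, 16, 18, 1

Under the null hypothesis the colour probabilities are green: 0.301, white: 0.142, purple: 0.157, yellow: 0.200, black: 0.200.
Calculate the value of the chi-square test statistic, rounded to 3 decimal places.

Expected counts E_i = n·p_i: 94×0.301 = 28.294, 94×0.142 = 13.348, 94×0.157 = 14.758, 94×0.200 = 18.8, 94×0.200 = 18.8.
χ² = (35−28.294)²/28.294 + (24−13.348)²/13.348 + (16−14.758)²/14.758 + (18−18.8)²/18.8 + (1−18.8)²/18.8
   = 1.5894 + 8.5005 + 0.1045 + 0.0340 + 16.8532
Sum = 27.082

27.082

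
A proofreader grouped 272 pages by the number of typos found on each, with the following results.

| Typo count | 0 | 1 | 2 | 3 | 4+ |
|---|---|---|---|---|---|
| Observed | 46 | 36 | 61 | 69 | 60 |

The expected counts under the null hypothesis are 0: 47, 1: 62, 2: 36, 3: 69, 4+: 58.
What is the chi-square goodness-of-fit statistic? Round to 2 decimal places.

0: (46 − 47)²/47 = 1/47 = 0.021
1: (36 − 62)²/62 = 676/62 = 10.903
2: (61 − 36)²/36 = 625/36 = 17.361
3: (69 − 69)²/69 = 0/69 = 0.000
4+: (60 − 58)²/58 = 4/58 = 0.069
Sum = 28.35

28.35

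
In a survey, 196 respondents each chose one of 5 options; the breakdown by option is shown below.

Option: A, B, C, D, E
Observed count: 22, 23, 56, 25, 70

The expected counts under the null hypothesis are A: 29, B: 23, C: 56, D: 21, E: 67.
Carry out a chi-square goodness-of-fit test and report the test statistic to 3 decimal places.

A: (22 − 29)²/29 = 49/29 = 1.6897
B: (23 − 23)²/23 = 0/23 = 0.0000
C: (56 − 56)²/56 = 0/56 = 0.0000
D: (25 − 21)²/21 = 16/21 = 0.7619
E: (70 − 67)²/67 = 9/67 = 0.1343
Sum = 2.586

2.586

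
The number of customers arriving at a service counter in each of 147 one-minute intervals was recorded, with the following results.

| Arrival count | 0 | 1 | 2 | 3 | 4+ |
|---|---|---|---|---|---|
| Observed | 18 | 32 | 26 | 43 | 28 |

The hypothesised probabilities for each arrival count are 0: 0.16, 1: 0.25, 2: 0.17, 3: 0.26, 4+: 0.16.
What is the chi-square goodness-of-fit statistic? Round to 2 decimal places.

Expected counts E_i = n·p_i: 147×0.16 = 23.52, 147×0.25 = 36.75, 147×0.17 = 24.99, 147×0.26 = 38.22, 147×0.16 = 23.52.
cat         O        E   (O−E)²/E
0          18    23.52      1.296
1          32    36.75      0.614
2          26    24.99      0.041
3          43    38.22      0.598
4+         28    23.52      0.853
Sum = 3.40

3.40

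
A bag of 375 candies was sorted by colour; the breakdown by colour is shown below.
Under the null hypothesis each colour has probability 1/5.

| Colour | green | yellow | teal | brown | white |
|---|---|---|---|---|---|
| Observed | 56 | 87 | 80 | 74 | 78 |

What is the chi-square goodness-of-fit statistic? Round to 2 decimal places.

7.20

Expected count for each of the 5 categories: 375/5 = 75.
cat         O        E   (O−E)²/E
green      56       75      4.813
yellow     87       75      1.920
teal       80       75      0.333
brown      74       75      0.013
white      78       75      0.120
Sum = 7.20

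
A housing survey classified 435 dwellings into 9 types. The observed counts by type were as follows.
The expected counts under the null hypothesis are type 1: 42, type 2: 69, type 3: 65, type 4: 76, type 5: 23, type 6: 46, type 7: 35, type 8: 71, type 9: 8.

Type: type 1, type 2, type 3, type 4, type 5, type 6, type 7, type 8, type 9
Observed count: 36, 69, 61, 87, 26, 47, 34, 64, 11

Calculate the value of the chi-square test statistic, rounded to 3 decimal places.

4.952

χ² = (36−42)²/42 + (69−69)²/69 + (61−65)²/65 + (87−76)²/76 + (26−23)²/23 + (47−46)²/46 + (34−35)²/35 + (64−71)²/71 + (11−8)²/8
   = 0.8571 + 0.0000 + 0.2462 + 1.5921 + 0.3913 + 0.0217 + 0.0286 + 0.6901 + 1.1250
Sum = 4.952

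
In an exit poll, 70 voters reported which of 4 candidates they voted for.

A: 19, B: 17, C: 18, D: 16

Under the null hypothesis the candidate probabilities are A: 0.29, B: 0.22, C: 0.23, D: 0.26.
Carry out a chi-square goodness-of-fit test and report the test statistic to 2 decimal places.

Expected counts E_i = n·p_i: 70×0.29 = 20.3, 70×0.22 = 15.4, 70×0.23 = 16.1, 70×0.26 = 18.2.
cat         O        E   (O−E)²/E
A          19     20.3      0.083
B          17     15.4      0.166
C          18     16.1      0.224
D          16     18.2      0.266
Sum = 0.74

0.74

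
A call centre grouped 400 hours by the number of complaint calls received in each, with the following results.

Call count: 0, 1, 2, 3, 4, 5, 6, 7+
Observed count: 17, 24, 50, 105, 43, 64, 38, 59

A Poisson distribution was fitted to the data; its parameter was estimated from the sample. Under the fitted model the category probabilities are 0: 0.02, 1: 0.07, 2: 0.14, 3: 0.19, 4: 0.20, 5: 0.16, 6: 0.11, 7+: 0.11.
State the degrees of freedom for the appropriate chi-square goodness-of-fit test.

6

There are k = 8 categories and 1 parameter estimated from the data, so df = 8 − 1 − 1 = 6.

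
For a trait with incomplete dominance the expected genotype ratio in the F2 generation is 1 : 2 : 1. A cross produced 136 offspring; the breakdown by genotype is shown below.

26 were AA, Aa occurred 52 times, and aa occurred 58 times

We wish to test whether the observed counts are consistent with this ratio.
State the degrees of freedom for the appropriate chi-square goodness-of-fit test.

There are k = 3 categories and no parameters were estimated from the data, so df = 3 − 1 = 2.

2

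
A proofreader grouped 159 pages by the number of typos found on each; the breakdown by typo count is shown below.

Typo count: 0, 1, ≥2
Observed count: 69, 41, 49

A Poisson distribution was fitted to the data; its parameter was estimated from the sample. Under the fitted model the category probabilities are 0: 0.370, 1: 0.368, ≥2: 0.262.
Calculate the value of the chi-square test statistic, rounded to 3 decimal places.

Expected counts E_i = n·p_i: 159×0.370 = 58.83, 159×0.368 = 58.512, 159×0.262 = 41.658.
0: (69 − 58.83)²/58.83 = 103.4289/58.83 = 1.7581
1: (41 − 58.512)²/58.512 = 306.670144/58.512 = 5.2411
≥2: (49 − 41.658)²/41.658 = 53.904964/41.658 = 1.2940
Sum = 8.293

8.293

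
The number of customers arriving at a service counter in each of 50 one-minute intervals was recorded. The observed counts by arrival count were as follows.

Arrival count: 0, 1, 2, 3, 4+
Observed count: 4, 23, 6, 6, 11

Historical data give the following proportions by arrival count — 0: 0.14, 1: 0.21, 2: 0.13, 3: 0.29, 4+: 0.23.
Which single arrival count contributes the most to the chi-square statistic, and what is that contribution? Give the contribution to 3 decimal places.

Expected counts E_i = n·p_i: 50×0.14 = 7, 50×0.21 = 10.5, 50×0.13 = 6.5, 50×0.29 = 14.5, 50×0.23 = 11.5.
cat         O        E   (O−E)²/E
0           4        7     1.2857
1          23     10.5    14.8810
2           6      6.5     0.0385
3           6     14.5     4.9828
4+         11     11.5     0.0217
The largest term is for 1: 14.881.

1, 14.881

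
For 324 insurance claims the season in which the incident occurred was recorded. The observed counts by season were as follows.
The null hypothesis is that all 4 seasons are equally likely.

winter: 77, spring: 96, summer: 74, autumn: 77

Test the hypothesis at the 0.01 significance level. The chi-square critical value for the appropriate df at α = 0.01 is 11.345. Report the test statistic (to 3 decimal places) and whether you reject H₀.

Under H₀ each category has probability 1/4, so each expected count is 324/4 = 81.
winter: (77 − 81)²/81 = 16/81 = 0.1975
spring: (96 − 81)²/81 = 225/81 = 2.7778
summer: (74 − 81)²/81 = 49/81 = 0.6049
autumn: (77 − 81)²/81 = 16/81 = 0.1975
Sum = 3.778
df = 3. Since 3.778 < 11.345, we do not reject H₀.

3.778; do not reject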